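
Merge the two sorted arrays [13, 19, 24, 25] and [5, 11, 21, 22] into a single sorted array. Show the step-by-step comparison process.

Merging process:

Compare 13 vs 5: take 5 from right. Merged: [5]
Compare 13 vs 11: take 11 from right. Merged: [5, 11]
Compare 13 vs 21: take 13 from left. Merged: [5, 11, 13]
Compare 19 vs 21: take 19 from left. Merged: [5, 11, 13, 19]
Compare 24 vs 21: take 21 from right. Merged: [5, 11, 13, 19, 21]
Compare 24 vs 22: take 22 from right. Merged: [5, 11, 13, 19, 21, 22]
Append remaining from left: [24, 25]. Merged: [5, 11, 13, 19, 21, 22, 24, 25]

Final merged array: [5, 11, 13, 19, 21, 22, 24, 25]
Total comparisons: 6

The merged array is [5, 11, 13, 19, 21, 22, 24, 25], requiring 6 comparisons. The merge step runs in O(n) time where n is the total number of elements.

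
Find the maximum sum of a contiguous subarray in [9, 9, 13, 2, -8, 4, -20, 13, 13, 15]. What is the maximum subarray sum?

Using Kadane's algorithm on [9, 9, 13, 2, -8, 4, -20, 13, 13, 15]:

Scanning through the array:
Position 1 (value 9): max_ending_here = 18, max_so_far = 18
Position 2 (value 13): max_ending_here = 31, max_so_far = 31
Position 3 (value 2): max_ending_here = 33, max_so_far = 33
Position 4 (value -8): max_ending_here = 25, max_so_far = 33
Position 5 (value 4): max_ending_here = 29, max_so_far = 33
Position 6 (value -20): max_ending_here = 9, max_so_far = 33
Position 7 (value 13): max_ending_here = 22, max_so_far = 33
Position 8 (value 13): max_ending_here = 35, max_so_far = 35
Position 9 (value 15): max_ending_here = 50, max_so_far = 50

Maximum subarray: [9, 9, 13, 2, -8, 4, -20, 13, 13, 15]
Maximum sum: 50

The maximum subarray is [9, 9, 13, 2, -8, 4, -20, 13, 13, 15] with sum 50. This subarray runs from index 0 to index 9.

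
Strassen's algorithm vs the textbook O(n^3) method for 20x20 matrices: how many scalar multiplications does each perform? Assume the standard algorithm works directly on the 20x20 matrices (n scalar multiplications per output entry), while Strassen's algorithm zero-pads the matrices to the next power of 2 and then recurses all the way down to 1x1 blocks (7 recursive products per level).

Matrix multiplication for 20x20 matrices:

Strassen's algorithm requires power-of-2 dimensions. Pad 20x20 to 32x32 (next power of 2).

Standard algorithm: 20^3 = 8000 multiplications
Strassen's algorithm: 7^(log2(32)) = 7^5 = 16807 multiplications
Difference: 8000 - 16807 = -8807 (Strassen uses MORE here due to padding overhead — for small or just-over-power-of-2 n, padding can outweigh the per-level savings)

Standard: 8000 multiplications (20^3). Strassen: 16807 multiplications (7^5, after padding to 32x32). Strassen reduces 8 recursive multiplications to 7 at each level.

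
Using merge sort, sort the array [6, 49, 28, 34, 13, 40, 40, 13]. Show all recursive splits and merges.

Merge sort trace:

Split: [6, 49, 28, 34, 13, 40, 40, 13] -> [6, 49, 28, 34] and [13, 40, 40, 13]
  Split: [6, 49, 28, 34] -> [6, 49] and [28, 34]
    Split: [6, 49] -> [6] and [49]
    Merge: [6] + [49] -> [6, 49]
    Split: [28, 34] -> [28] and [34]
    Merge: [28] + [34] -> [28, 34]
  Merge: [6, 49] + [28, 34] -> [6, 28, 34, 49]
  Split: [13, 40, 40, 13] -> [13, 40] and [40, 13]
    Split: [13, 40] -> [13] and [40]
    Merge: [13] + [40] -> [13, 40]
    Split: [40, 13] -> [40] and [13]
    Merge: [40] + [13] -> [13, 40]
  Merge: [13, 40] + [13, 40] -> [13, 13, 40, 40]
Merge: [6, 28, 34, 49] + [13, 13, 40, 40] -> [6, 13, 13, 28, 34, 40, 40, 49]

Final sorted array: [6, 13, 13, 28, 34, 40, 40, 49]

The merge sort proceeds by recursively splitting the array and merging sorted halves.
After all merges, the sorted array is [6, 13, 13, 28, 34, 40, 40, 49].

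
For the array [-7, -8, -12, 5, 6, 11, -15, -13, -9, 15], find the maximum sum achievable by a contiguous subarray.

Using Kadane's algorithm on [-7, -8, -12, 5, 6, 11, -15, -13, -9, 15]:

Scanning through the array:
Position 1 (value -8): max_ending_here = -8, max_so_far = -7
Position 2 (value -12): max_ending_here = -12, max_so_far = -7
Position 3 (value 5): max_ending_here = 5, max_so_far = 5
Position 4 (value 6): max_ending_here = 11, max_so_far = 11
Position 5 (value 11): max_ending_here = 22, max_so_far = 22
Position 6 (value -15): max_ending_here = 7, max_so_far = 22
Position 7 (value -13): max_ending_here = -6, max_so_far = 22
Position 8 (value -9): max_ending_here = -9, max_so_far = 22
Position 9 (value 15): max_ending_here = 15, max_so_far = 22

Maximum subarray: [5, 6, 11]
Maximum sum: 22

The maximum subarray is [5, 6, 11] with sum 22. This subarray runs from index 3 to index 5.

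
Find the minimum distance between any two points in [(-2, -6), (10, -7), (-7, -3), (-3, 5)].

Computing all pairwise distances among 4 points:

d((-2, -6), (10, -7)) = 12.0416
d((-2, -6), (-7, -3)) = 5.831 <-- minimum
d((-2, -6), (-3, 5)) = 11.0454
d((10, -7), (-7, -3)) = 17.4642
d((10, -7), (-3, 5)) = 17.6918
d((-7, -3), (-3, 5)) = 8.9443

Closest pair: (-2, -6) and (-7, -3) with distance 5.831

The closest pair is (-2, -6) and (-7, -3) with Euclidean distance 5.831. For 4 points, brute-force pairwise comparison is shown above. For large n, the divide-and-conquer algorithm (sort by x, recurse on halves, check the dividing strip) achieves O(n log n).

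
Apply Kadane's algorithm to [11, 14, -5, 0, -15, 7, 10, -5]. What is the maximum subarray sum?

Using Kadane's algorithm on [11, 14, -5, 0, -15, 7, 10, -5]:

Scanning through the array:
Position 1 (value 14): max_ending_here = 25, max_so_far = 25
Position 2 (value -5): max_ending_here = 20, max_so_far = 25
Position 3 (value 0): max_ending_here = 20, max_so_far = 25
Position 4 (value -15): max_ending_here = 5, max_so_far = 25
Position 5 (value 7): max_ending_here = 12, max_so_far = 25
Position 6 (value 10): max_ending_here = 22, max_so_far = 25
Position 7 (value -5): max_ending_here = 17, max_so_far = 25

Maximum subarray: [11, 14]
Maximum sum: 25

The maximum subarray is [11, 14] with sum 25. This subarray runs from index 0 to index 1.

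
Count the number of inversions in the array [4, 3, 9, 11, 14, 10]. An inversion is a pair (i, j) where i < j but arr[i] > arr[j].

Finding inversions in [4, 3, 9, 11, 14, 10]:

(0, 1): arr[0]=4 > arr[1]=3
(3, 5): arr[3]=11 > arr[5]=10
(4, 5): arr[4]=14 > arr[5]=10

Total inversions: 3

The array has 3 inversion(s): (0,1), (3,5), (4,5). Each pair (i,j) satisfies i < j and arr[i] > arr[j].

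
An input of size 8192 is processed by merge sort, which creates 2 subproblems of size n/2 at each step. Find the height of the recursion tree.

For divide and conquer with division factor 2:

Problem sizes at each level:
Level 0: 8192
Level 1: 4096
Level 2: 2048
Level 3: 1024
Level 4: 512
Level 5: 256
Level 6: 128
Level 7: 64
Level 8: 32
Level 9: 16
Level 10: 8
Level 11: 4
Level 12: 2
Level 13: 1

The root is level 0 and the size-1 base case is level 13 (the tree spans levels 0 through 13, i.e. 14 levels counting the root), so the depth is the number of divisions: log_2(8192) = 13

The recursion tree depth is log_2(8192) = 13. At each level, the problem size is divided by 2, so it takes 13 divisions to reduce to a base case of size 1. The algorithm makes 2 recursive calls at each level.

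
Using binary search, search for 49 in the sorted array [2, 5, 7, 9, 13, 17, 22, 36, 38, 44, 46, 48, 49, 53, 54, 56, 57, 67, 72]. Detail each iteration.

Binary search for 49 in [2, 5, 7, 9, 13, 17, 22, 36, 38, 44, 46, 48, 49, 53, 54, 56, 57, 67, 72]:

lo=0, hi=18, mid=9, arr[mid]=44 -> 44 < 49, search right half
lo=10, hi=18, mid=14, arr[mid]=54 -> 54 > 49, search left half
lo=10, hi=13, mid=11, arr[mid]=48 -> 48 < 49, search right half
lo=12, hi=13, mid=12, arr[mid]=49 -> Found target at index 12!

Binary search finds 49 at index 12 after 4 comparisons. The search repeatedly halves the search space by comparing with the middle element.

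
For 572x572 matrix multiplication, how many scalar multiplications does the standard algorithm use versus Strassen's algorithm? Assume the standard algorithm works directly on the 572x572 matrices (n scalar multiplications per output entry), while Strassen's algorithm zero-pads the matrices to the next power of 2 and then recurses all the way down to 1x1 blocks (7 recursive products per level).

Matrix multiplication for 572x572 matrices:

Strassen's algorithm requires power-of-2 dimensions. Pad 572x572 to 1024x1024 (next power of 2).

Standard algorithm: 572^3 = 187149248 multiplications
Strassen's algorithm: 7^(log2(1024)) = 7^10 = 282475249 multiplications
Difference: 187149248 - 282475249 = -95326001 (Strassen uses MORE here due to padding overhead — for small or just-over-power-of-2 n, padding can outweigh the per-level savings)

Standard: 187149248 multiplications (572^3). Strassen: 282475249 multiplications (7^10, after padding to 1024x1024). Strassen reduces 8 recursive multiplications to 7 at each level.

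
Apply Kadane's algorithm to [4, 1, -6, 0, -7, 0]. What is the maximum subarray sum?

Using Kadane's algorithm on [4, 1, -6, 0, -7, 0]:

Scanning through the array:
Position 1 (value 1): max_ending_here = 5, max_so_far = 5
Position 2 (value -6): max_ending_here = -1, max_so_far = 5
Position 3 (value 0): max_ending_here = 0, max_so_far = 5
Position 4 (value -7): max_ending_here = -7, max_so_far = 5
Position 5 (value 0): max_ending_here = 0, max_so_far = 5

Maximum subarray: [4, 1]
Maximum sum: 5

The maximum subarray is [4, 1] with sum 5. This subarray runs from index 0 to index 1.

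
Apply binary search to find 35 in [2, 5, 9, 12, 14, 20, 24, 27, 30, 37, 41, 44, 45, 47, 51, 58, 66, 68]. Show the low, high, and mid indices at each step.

Binary search for 35 in [2, 5, 9, 12, 14, 20, 24, 27, 30, 37, 41, 44, 45, 47, 51, 58, 66, 68]:

lo=0, hi=17, mid=8, arr[mid]=30 -> 30 < 35, search right half
lo=9, hi=17, mid=13, arr[mid]=47 -> 47 > 35, search left half
lo=9, hi=12, mid=10, arr[mid]=41 -> 41 > 35, search left half
lo=9, hi=9, mid=9, arr[mid]=37 -> 37 > 35, search left half
lo=9 > hi=8, target 35 not found

Binary search determines that 35 is not in the array after 4 comparisons. The search space was exhausted without finding the target.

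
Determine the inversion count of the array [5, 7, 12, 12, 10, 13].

Finding inversions in [5, 7, 12, 12, 10, 13]:

(2, 4): arr[2]=12 > arr[4]=10
(3, 4): arr[3]=12 > arr[4]=10

Total inversions: 2

The array has 2 inversion(s): (2,4), (3,4). Each pair (i,j) satisfies i < j and arr[i] > arr[j].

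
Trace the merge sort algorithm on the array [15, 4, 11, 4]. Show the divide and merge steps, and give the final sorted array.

Merge sort trace:

Split: [15, 4, 11, 4] -> [15, 4] and [11, 4]
  Split: [15, 4] -> [15] and [4]
  Merge: [15] + [4] -> [4, 15]
  Split: [11, 4] -> [11] and [4]
  Merge: [11] + [4] -> [4, 11]
Merge: [4, 15] + [4, 11] -> [4, 4, 11, 15]

Final sorted array: [4, 4, 11, 15]

The merge sort proceeds by recursively splitting the array and merging sorted halves.
After all merges, the sorted array is [4, 4, 11, 15].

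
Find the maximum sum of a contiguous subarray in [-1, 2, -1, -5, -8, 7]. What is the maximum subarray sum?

Using Kadane's algorithm on [-1, 2, -1, -5, -8, 7]:

Scanning through the array:
Position 1 (value 2): max_ending_here = 2, max_so_far = 2
Position 2 (value -1): max_ending_here = 1, max_so_far = 2
Position 3 (value -5): max_ending_here = -4, max_so_far = 2
Position 4 (value -8): max_ending_here = -8, max_so_far = 2
Position 5 (value 7): max_ending_here = 7, max_so_far = 7

Maximum subarray: [7]
Maximum sum: 7

The maximum subarray is [7] with sum 7. This subarray runs from index 5 to index 5.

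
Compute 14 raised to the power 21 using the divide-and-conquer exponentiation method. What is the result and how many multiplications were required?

Computing 14^21 by squaring (build up from 14^1; each line after the first costs one multiplication):

14^1 = 14
14^2 = (14^1)^2 = 14^2 = 196
14^4 = (14^2)^2 = 196^2 = 38416
14^5 = 14 * 14^4 = 14 * 38416 = 537824
14^10 = (14^5)^2 = 537824^2 = 289254654976
14^20 = (14^10)^2 = 289254654976^2 = 83668255425284801560576
14^21 = 14 * 14^20 = 14 * 83668255425284801560576 = 1171355575953987221848064

Result: 1171355575953987221848064
Multiplications needed: 6 (6 lines after 14^1)

14^21 = 1171355575953987221848064. Using exponentiation by squaring, this requires 6 multiplications. The key idea: if the exponent is even, square the half-power; if odd, multiply by the base once.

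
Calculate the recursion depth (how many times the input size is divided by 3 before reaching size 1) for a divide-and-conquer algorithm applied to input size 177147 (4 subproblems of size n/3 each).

For divide and conquer with division factor 3:

Problem sizes at each level:
Level 0: 177147
Level 1: 59049
Level 2: 19683
Level 3: 6561
Level 4: 2187
Level 5: 729
Level 6: 243
Level 7: 81
Level 8: 27
Level 9: 9
Level 10: 3
Level 11: 1

The root is level 0 and the size-1 base case is level 11 (the tree spans levels 0 through 11, i.e. 12 levels counting the root), so the depth is the number of divisions: log_3(177147) = 11

The recursion tree depth is log_3(177147) = 11. At each level, the problem size is divided by 3, so it takes 11 divisions to reduce to a base case of size 1. The algorithm makes 4 recursive calls at each level.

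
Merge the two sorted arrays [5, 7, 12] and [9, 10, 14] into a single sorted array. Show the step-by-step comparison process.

Merging process:

Compare 5 vs 9: take 5 from left. Merged: [5]
Compare 7 vs 9: take 7 from left. Merged: [5, 7]
Compare 12 vs 9: take 9 from right. Merged: [5, 7, 9]
Compare 12 vs 10: take 10 from right. Merged: [5, 7, 9, 10]
Compare 12 vs 14: take 12 from left. Merged: [5, 7, 9, 10, 12]
Append remaining from right: [14]. Merged: [5, 7, 9, 10, 12, 14]

Final merged array: [5, 7, 9, 10, 12, 14]
Total comparisons: 5

The merged array is [5, 7, 9, 10, 12, 14], requiring 5 comparisons. The merge step runs in O(n) time where n is the total number of elements.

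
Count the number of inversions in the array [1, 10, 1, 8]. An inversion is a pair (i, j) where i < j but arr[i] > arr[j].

Finding inversions in [1, 10, 1, 8]:

(1, 2): arr[1]=10 > arr[2]=1
(1, 3): arr[1]=10 > arr[3]=8

Total inversions: 2

The array has 2 inversion(s): (1,2), (1,3). Each pair (i,j) satisfies i < j and arr[i] > arr[j].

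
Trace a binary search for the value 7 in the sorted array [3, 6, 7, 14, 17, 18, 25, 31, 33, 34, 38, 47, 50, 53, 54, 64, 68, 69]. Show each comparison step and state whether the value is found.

Binary search for 7 in [3, 6, 7, 14, 17, 18, 25, 31, 33, 34, 38, 47, 50, 53, 54, 64, 68, 69]:

lo=0, hi=17, mid=8, arr[mid]=33 -> 33 > 7, search left half
lo=0, hi=7, mid=3, arr[mid]=14 -> 14 > 7, search left half
lo=0, hi=2, mid=1, arr[mid]=6 -> 6 < 7, search right half
lo=2, hi=2, mid=2, arr[mid]=7 -> Found target at index 2!

Binary search finds 7 at index 2 after 4 comparisons. The search repeatedly halves the search space by comparing with the middle element.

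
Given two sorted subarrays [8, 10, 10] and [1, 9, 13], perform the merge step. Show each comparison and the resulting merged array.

Merging process:

Compare 8 vs 1: take 1 from right. Merged: [1]
Compare 8 vs 9: take 8 from left. Merged: [1, 8]
Compare 10 vs 9: take 9 from right. Merged: [1, 8, 9]
Compare 10 vs 13: take 10 from left. Merged: [1, 8, 9, 10]
Compare 10 vs 13: take 10 from left. Merged: [1, 8, 9, 10, 10]
Append remaining from right: [13]. Merged: [1, 8, 9, 10, 10, 13]

Final merged array: [1, 8, 9, 10, 10, 13]
Total comparisons: 5

The merged array is [1, 8, 9, 10, 10, 13], requiring 5 comparisons. The merge step runs in O(n) time where n is the total number of elements.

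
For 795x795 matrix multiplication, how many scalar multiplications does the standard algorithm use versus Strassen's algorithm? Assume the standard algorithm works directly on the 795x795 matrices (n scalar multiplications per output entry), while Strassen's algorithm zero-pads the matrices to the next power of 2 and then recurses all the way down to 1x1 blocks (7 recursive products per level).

Matrix multiplication for 795x795 matrices:

Strassen's algorithm requires power-of-2 dimensions. Pad 795x795 to 1024x1024 (next power of 2).

Standard algorithm: 795^3 = 502459875 multiplications
Strassen's algorithm: 7^(log2(1024)) = 7^10 = 282475249 multiplications
Savings: 502459875 - 282475249 = 219984626 multiplications

Standard: 502459875 multiplications (795^3). Strassen: 282475249 multiplications (7^10, after padding to 1024x1024). Strassen reduces 8 recursive multiplications to 7 at each level.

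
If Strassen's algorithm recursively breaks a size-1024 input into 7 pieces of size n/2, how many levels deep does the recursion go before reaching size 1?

For divide and conquer with division factor 2:

Problem sizes at each level:
Level 0: 1024
Level 1: 512
Level 2: 256
Level 3: 128
Level 4: 64
Level 5: 32
Level 6: 16
Level 7: 8
Level 8: 4
Level 9: 2
Level 10: 1

The root is level 0 and the size-1 base case is level 10 (the tree spans levels 0 through 10, i.e. 11 levels counting the root), so the depth is the number of divisions: log_2(1024) = 10

The recursion tree depth is log_2(1024) = 10. At each level, the problem size is divided by 2, so it takes 10 divisions to reduce to a base case of size 1. The algorithm makes 7 recursive calls at each level.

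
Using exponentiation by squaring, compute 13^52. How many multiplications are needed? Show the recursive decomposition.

Computing 13^52 by squaring (build up from 13^1; each line after the first costs one multiplication):

13^1 = 13
13^2 = (13^1)^2 = 13^2 = 169
13^3 = 13 * 13^2 = 13 * 169 = 2197
13^6 = (13^3)^2 = 2197^2 = 4826809
13^12 = (13^6)^2 = 4826809^2 = 23298085122481
13^13 = 13 * 13^12 = 13 * 23298085122481 = 302875106592253
13^26 = (13^13)^2 = 302875106592253^2 = 91733330193268616658399616009
13^52 = (13^26)^2 = 91733330193268616658399616009^2 = 8415003868347247618489696679505181495471801448798649088081

Result: 8415003868347247618489696679505181495471801448798649088081
Multiplications needed: 7 (7 lines after 13^1)

13^52 = 8415003868347247618489696679505181495471801448798649088081. Using exponentiation by squaring, this requires 7 multiplications. The key idea: if the exponent is even, square the half-power; if odd, multiply by the base once.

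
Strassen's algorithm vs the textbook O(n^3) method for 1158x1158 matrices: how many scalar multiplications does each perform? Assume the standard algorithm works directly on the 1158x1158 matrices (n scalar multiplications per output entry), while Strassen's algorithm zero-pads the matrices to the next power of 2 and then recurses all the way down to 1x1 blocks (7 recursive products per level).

Matrix multiplication for 1158x1158 matrices:

Strassen's algorithm requires power-of-2 dimensions. Pad 1158x1158 to 2048x2048 (next power of 2).

Standard algorithm: 1158^3 = 1552836312 multiplications
Strassen's algorithm: 7^(log2(2048)) = 7^11 = 1977326743 multiplications
Difference: 1552836312 - 1977326743 = -424490431 (Strassen uses MORE here due to padding overhead — for small or just-over-power-of-2 n, padding can outweigh the per-level savings)

Standard: 1552836312 multiplications (1158^3). Strassen: 1977326743 multiplications (7^11, after padding to 2048x2048). Strassen reduces 8 recursive multiplications to 7 at each level.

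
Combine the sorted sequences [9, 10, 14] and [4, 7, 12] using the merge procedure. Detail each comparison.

Merging process:

Compare 9 vs 4: take 4 from right. Merged: [4]
Compare 9 vs 7: take 7 from right. Merged: [4, 7]
Compare 9 vs 12: take 9 from left. Merged: [4, 7, 9]
Compare 10 vs 12: take 10 from left. Merged: [4, 7, 9, 10]
Compare 14 vs 12: take 12 from right. Merged: [4, 7, 9, 10, 12]
Append remaining from left: [14]. Merged: [4, 7, 9, 10, 12, 14]

Final merged array: [4, 7, 9, 10, 12, 14]
Total comparisons: 5

The merged array is [4, 7, 9, 10, 12, 14], requiring 5 comparisons. The merge step runs in O(n) time where n is the total number of elements.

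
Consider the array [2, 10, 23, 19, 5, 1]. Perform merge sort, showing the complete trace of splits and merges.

Merge sort trace:

Split: [2, 10, 23, 19, 5, 1] -> [2, 10, 23] and [19, 5, 1]
  Split: [2, 10, 23] -> [2] and [10, 23]
    Split: [10, 23] -> [10] and [23]
    Merge: [10] + [23] -> [10, 23]
  Merge: [2] + [10, 23] -> [2, 10, 23]
  Split: [19, 5, 1] -> [19] and [5, 1]
    Split: [5, 1] -> [5] and [1]
    Merge: [5] + [1] -> [1, 5]
  Merge: [19] + [1, 5] -> [1, 5, 19]
Merge: [2, 10, 23] + [1, 5, 19] -> [1, 2, 5, 10, 19, 23]

Final sorted array: [1, 2, 5, 10, 19, 23]

The merge sort proceeds by recursively splitting the array and merging sorted halves.
After all merges, the sorted array is [1, 2, 5, 10, 19, 23].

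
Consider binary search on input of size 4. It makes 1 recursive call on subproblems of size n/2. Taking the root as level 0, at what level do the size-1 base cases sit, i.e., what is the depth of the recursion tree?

For divide and conquer with division factor 2:

Problem sizes at each level:
Level 0: 4
Level 1: 2
Level 2: 1

The root is level 0 and the size-1 base case is level 2 (the tree spans levels 0 through 2, i.e. 3 levels counting the root), so the depth is the number of divisions: log_2(4) = 2

The recursion tree depth is log_2(4) = 2. At each level, the problem size is divided by 2, so it takes 2 divisions to reduce to a base case of size 1. The algorithm makes 1 recursive call at each level.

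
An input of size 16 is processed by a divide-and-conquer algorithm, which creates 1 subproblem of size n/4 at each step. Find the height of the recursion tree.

For divide and conquer with division factor 4:

Problem sizes at each level:
Level 0: 16
Level 1: 4
Level 2: 1

The root is level 0 and the size-1 base case is level 2 (the tree spans levels 0 through 2, i.e. 3 levels counting the root), so the depth is the number of divisions: log_4(16) = 2

The recursion tree depth is log_4(16) = 2. At each level, the problem size is divided by 4, so it takes 2 divisions to reduce to a base case of size 1. The algorithm makes 1 recursive call at each level.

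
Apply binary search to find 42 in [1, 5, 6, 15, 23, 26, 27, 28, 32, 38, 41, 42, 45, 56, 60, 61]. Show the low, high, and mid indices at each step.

Binary search for 42 in [1, 5, 6, 15, 23, 26, 27, 28, 32, 38, 41, 42, 45, 56, 60, 61]:

lo=0, hi=15, mid=7, arr[mid]=28 -> 28 < 42, search right half
lo=8, hi=15, mid=11, arr[mid]=42 -> Found target at index 11!

Binary search finds 42 at index 11 after 2 comparisons. The search repeatedly halves the search space by comparing with the middle element.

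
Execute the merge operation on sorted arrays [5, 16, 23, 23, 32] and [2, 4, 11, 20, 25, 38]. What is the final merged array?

Merging process:

Compare 5 vs 2: take 2 from right. Merged: [2]
Compare 5 vs 4: take 4 from right. Merged: [2, 4]
Compare 5 vs 11: take 5 from left. Merged: [2, 4, 5]
Compare 16 vs 11: take 11 from right. Merged: [2, 4, 5, 11]
Compare 16 vs 20: take 16 from left. Merged: [2, 4, 5, 11, 16]
Compare 23 vs 20: take 20 from right. Merged: [2, 4, 5, 11, 16, 20]
Compare 23 vs 25: take 23 from left. Merged: [2, 4, 5, 11, 16, 20, 23]
Compare 23 vs 25: take 23 from left. Merged: [2, 4, 5, 11, 16, 20, 23, 23]
Compare 32 vs 25: take 25 from right. Merged: [2, 4, 5, 11, 16, 20, 23, 23, 25]
Compare 32 vs 38: take 32 from left. Merged: [2, 4, 5, 11, 16, 20, 23, 23, 25, 32]
Append remaining from right: [38]. Merged: [2, 4, 5, 11, 16, 20, 23, 23, 25, 32, 38]

Final merged array: [2, 4, 5, 11, 16, 20, 23, 23, 25, 32, 38]
Total comparisons: 10

The merged array is [2, 4, 5, 11, 16, 20, 23, 23, 25, 32, 38], requiring 10 comparisons. The merge step runs in O(n) time where n is the total number of elements.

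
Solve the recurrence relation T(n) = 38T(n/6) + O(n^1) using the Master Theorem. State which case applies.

Master Theorem for T(n) = 38T(n/6) + O(n^1):

a = 38, b = 6, c = 1
log_b(a) = log_6(38) = 2.0302

Case 1: c = 1 < log_6(38) = 2.0302
T(n) = O(n^(log_6 38))

For T(n) = 38T(n/6) + O(n^1): log_6(38) = 2.0302. This is Case 1 of the Master Theorem (c < log_b(a), work dominated by leaves), giving O(n^(log_6 38)).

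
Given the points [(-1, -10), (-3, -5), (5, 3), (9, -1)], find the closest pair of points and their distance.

Computing all pairwise distances among 4 points:

d((-1, -10), (-3, -5)) = 5.3852 <-- minimum
d((-1, -10), (5, 3)) = 14.3178
d((-1, -10), (9, -1)) = 13.4536
d((-3, -5), (5, 3)) = 11.3137
d((-3, -5), (9, -1)) = 12.6491
d((5, 3), (9, -1)) = 5.6569

Closest pair: (-1, -10) and (-3, -5) with distance 5.3852

The closest pair is (-1, -10) and (-3, -5) with Euclidean distance 5.3852. For 4 points, brute-force pairwise comparison is shown above. For large n, the divide-and-conquer algorithm (sort by x, recurse on halves, check the dividing strip) achieves O(n log n).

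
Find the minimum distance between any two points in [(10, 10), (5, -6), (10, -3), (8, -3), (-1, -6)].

Computing all pairwise distances among 5 points:

d((10, 10), (5, -6)) = 16.7631
d((10, 10), (10, -3)) = 13.0
d((10, 10), (8, -3)) = 13.1529
d((10, 10), (-1, -6)) = 19.4165
d((5, -6), (10, -3)) = 5.831
d((5, -6), (8, -3)) = 4.2426
d((5, -6), (-1, -6)) = 6.0
d((10, -3), (8, -3)) = 2.0 <-- minimum
d((10, -3), (-1, -6)) = 11.4018
d((8, -3), (-1, -6)) = 9.4868

Closest pair: (10, -3) and (8, -3) with distance 2.0

The closest pair is (10, -3) and (8, -3) with Euclidean distance 2.0. For 5 points, brute-force pairwise comparison is shown above. For large n, the divide-and-conquer algorithm (sort by x, recurse on halves, check the dividing strip) achieves O(n log n).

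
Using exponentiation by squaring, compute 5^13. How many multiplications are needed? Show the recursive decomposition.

Computing 5^13 by squaring (build up from 5^1; each line after the first costs one multiplication):

5^1 = 5
5^2 = (5^1)^2 = 5^2 = 25
5^3 = 5 * 5^2 = 5 * 25 = 125
5^6 = (5^3)^2 = 125^2 = 15625
5^12 = (5^6)^2 = 15625^2 = 244140625
5^13 = 5 * 5^12 = 5 * 244140625 = 1220703125

Result: 1220703125
Multiplications needed: 5 (5 lines after 5^1)

5^13 = 1220703125. Using exponentiation by squaring, this requires 5 multiplications. The key idea: if the exponent is even, square the half-power; if odd, multiply by the base once.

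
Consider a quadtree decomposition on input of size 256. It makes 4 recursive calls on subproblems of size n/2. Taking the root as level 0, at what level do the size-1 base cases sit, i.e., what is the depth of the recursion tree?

For divide and conquer with division factor 2:

Problem sizes at each level:
Level 0: 256
Level 1: 128
Level 2: 64
Level 3: 32
Level 4: 16
Level 5: 8
Level 6: 4
Level 7: 2
Level 8: 1

The root is level 0 and the size-1 base case is level 8 (the tree spans levels 0 through 8, i.e. 9 levels counting the root), so the depth is the number of divisions: log_2(256) = 8

The recursion tree depth is log_2(256) = 8. At each level, the problem size is divided by 2, so it takes 8 divisions to reduce to a base case of size 1. The algorithm makes 4 recursive calls at each level.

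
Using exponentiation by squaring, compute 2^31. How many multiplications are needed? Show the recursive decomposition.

Computing 2^31 by squaring (build up from 2^1; each line after the first costs one multiplication):

2^1 = 2
2^2 = (2^1)^2 = 2^2 = 4
2^3 = 2 * 2^2 = 2 * 4 = 8
2^6 = (2^3)^2 = 8^2 = 64
2^7 = 2 * 2^6 = 2 * 64 = 128
2^14 = (2^7)^2 = 128^2 = 16384
2^15 = 2 * 2^14 = 2 * 16384 = 32768
2^30 = (2^15)^2 = 32768^2 = 1073741824
2^31 = 2 * 2^30 = 2 * 1073741824 = 2147483648

Result: 2147483648
Multiplications needed: 8 (8 lines after 2^1)

2^31 = 2147483648. Using exponentiation by squaring, this requires 8 multiplications. The key idea: if the exponent is even, square the half-power; if odd, multiply by the base once.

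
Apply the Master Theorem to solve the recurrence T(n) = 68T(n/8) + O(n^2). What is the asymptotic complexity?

Master Theorem for T(n) = 68T(n/8) + O(n^2):

a = 68, b = 8, c = 2
log_b(a) = log_8(68) = 2.0292

Case 1: c = 2 < log_8(68) = 2.0292
T(n) = O(n^(log_8 68))

For T(n) = 68T(n/8) + O(n^2): log_8(68) = 2.0292. This is Case 1 of the Master Theorem (c < log_b(a), work dominated by leaves), giving O(n^(log_8 68)).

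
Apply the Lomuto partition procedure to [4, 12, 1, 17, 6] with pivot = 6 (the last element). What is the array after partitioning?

Lomuto partition with pivot = 6:

Initial array: [4, 12, 1, 17, 6]

arr[0]=4 <= 6: swap with position 0, array becomes [4, 12, 1, 17, 6]
arr[1]=12 > 6: no swap
arr[2]=1 <= 6: swap with position 1, array becomes [4, 1, 12, 17, 6]
arr[3]=17 > 6: no swap

Place pivot at position 2: [4, 1, 6, 17, 12]
Pivot position: 2

After partitioning with pivot 6, the array becomes [4, 1, 6, 17, 12]. The pivot is placed at index 2. All elements to the left of the pivot are <= 6, and all elements to the right are > 6.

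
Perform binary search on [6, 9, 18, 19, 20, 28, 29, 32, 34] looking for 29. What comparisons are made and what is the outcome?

Binary search for 29 in [6, 9, 18, 19, 20, 28, 29, 32, 34]:

lo=0, hi=8, mid=4, arr[mid]=20 -> 20 < 29, search right half
lo=5, hi=8, mid=6, arr[mid]=29 -> Found target at index 6!

Binary search finds 29 at index 6 after 2 comparisons. The search repeatedly halves the search space by comparing with the middle element.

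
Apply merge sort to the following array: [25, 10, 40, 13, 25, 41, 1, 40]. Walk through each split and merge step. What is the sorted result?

Merge sort trace:

Split: [25, 10, 40, 13, 25, 41, 1, 40] -> [25, 10, 40, 13] and [25, 41, 1, 40]
  Split: [25, 10, 40, 13] -> [25, 10] and [40, 13]
    Split: [25, 10] -> [25] and [10]
    Merge: [25] + [10] -> [10, 25]
    Split: [40, 13] -> [40] and [13]
    Merge: [40] + [13] -> [13, 40]
  Merge: [10, 25] + [13, 40] -> [10, 13, 25, 40]
  Split: [25, 41, 1, 40] -> [25, 41] and [1, 40]
    Split: [25, 41] -> [25] and [41]
    Merge: [25] + [41] -> [25, 41]
    Split: [1, 40] -> [1] and [40]
    Merge: [1] + [40] -> [1, 40]
  Merge: [25, 41] + [1, 40] -> [1, 25, 40, 41]
Merge: [10, 13, 25, 40] + [1, 25, 40, 41] -> [1, 10, 13, 25, 25, 40, 40, 41]

Final sorted array: [1, 10, 13, 25, 25, 40, 40, 41]

The merge sort proceeds by recursively splitting the array and merging sorted halves.
After all merges, the sorted array is [1, 10, 13, 25, 25, 40, 40, 41].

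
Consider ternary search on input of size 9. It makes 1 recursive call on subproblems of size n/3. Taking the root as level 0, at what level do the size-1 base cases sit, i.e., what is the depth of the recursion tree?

For divide and conquer with division factor 3:

Problem sizes at each level:
Level 0: 9
Level 1: 3
Level 2: 1

The root is level 0 and the size-1 base case is level 2 (the tree spans levels 0 through 2, i.e. 3 levels counting the root), so the depth is the number of divisions: log_3(9) = 2

The recursion tree depth is log_3(9) = 2. At each level, the problem size is divided by 3, so it takes 2 divisions to reduce to a base case of size 1. The algorithm makes 1 recursive call at each level.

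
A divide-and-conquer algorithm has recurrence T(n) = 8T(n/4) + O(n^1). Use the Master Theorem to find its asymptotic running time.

Master Theorem for T(n) = 8T(n/4) + O(n^1):

a = 8, b = 4, c = 1
log_b(a) = log_4(8) = 1.5000

Case 1: c = 1 < log_4(8) = 1.5000
T(n) = O(n^(log_4 8))

For T(n) = 8T(n/4) + O(n^1): log_4(8) = 1.5000. This is Case 1 of the Master Theorem (c < log_b(a), work dominated by leaves), giving O(n^(log_4 8)).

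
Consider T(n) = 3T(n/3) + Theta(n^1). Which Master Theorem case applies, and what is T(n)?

Master Theorem for T(n) = 3T(n/3) + O(n^1):

a = 3, b = 3, c = 1
log_b(a) = log_3(3) = 1.0000

Case 2: c = 1 = log_3(3) = 1.0000
T(n) = O(n^1 log n) = O(n log n)

For T(n) = 3T(n/3) + O(n^1): log_3(3) = 1.0000. This is Case 2 of the Master Theorem (c = log_b(a), equal work at all levels), giving O(n log n).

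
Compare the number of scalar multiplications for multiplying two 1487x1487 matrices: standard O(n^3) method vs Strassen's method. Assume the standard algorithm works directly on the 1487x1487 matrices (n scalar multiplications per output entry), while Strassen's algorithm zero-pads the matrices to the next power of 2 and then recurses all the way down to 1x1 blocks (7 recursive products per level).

Matrix multiplication for 1487x1487 matrices:

Strassen's algorithm requires power-of-2 dimensions. Pad 1487x1487 to 2048x2048 (next power of 2).

Standard algorithm: 1487^3 = 3288008303 multiplications
Strassen's algorithm: 7^(log2(2048)) = 7^11 = 1977326743 multiplications
Savings: 3288008303 - 1977326743 = 1310681560 multiplications

Standard: 3288008303 multiplications (1487^3). Strassen: 1977326743 multiplications (7^11, after padding to 2048x2048). Strassen reduces 8 recursive multiplications to 7 at each level.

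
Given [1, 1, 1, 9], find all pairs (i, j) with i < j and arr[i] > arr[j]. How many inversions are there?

Finding inversions in [1, 1, 1, 9]:


Total inversions: 0

The array has 0 inversions. It is already sorted.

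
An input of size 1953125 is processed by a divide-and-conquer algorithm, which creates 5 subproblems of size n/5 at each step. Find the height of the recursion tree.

For divide and conquer with division factor 5:

Problem sizes at each level:
Level 0: 1953125
Level 1: 390625
Level 2: 78125
Level 3: 15625
Level 4: 3125
Level 5: 625
Level 6: 125
Level 7: 25
Level 8: 5
Level 9: 1

The root is level 0 and the size-1 base case is level 9 (the tree spans levels 0 through 9, i.e. 10 levels counting the root), so the depth is the number of divisions: log_5(1953125) = 9

The recursion tree depth is log_5(1953125) = 9. At each level, the problem size is divided by 5, so it takes 9 divisions to reduce to a base case of size 1. The algorithm makes 5 recursive calls at each level.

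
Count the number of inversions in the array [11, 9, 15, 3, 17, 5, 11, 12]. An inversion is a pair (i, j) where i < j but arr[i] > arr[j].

Finding inversions in [11, 9, 15, 3, 17, 5, 11, 12]:

(0, 1): arr[0]=11 > arr[1]=9
(0, 3): arr[0]=11 > arr[3]=3
(0, 5): arr[0]=11 > arr[5]=5
(1, 3): arr[1]=9 > arr[3]=3
(1, 5): arr[1]=9 > arr[5]=5
(2, 3): arr[2]=15 > arr[3]=3
(2, 5): arr[2]=15 > arr[5]=5
(2, 6): arr[2]=15 > arr[6]=11
(2, 7): arr[2]=15 > arr[7]=12
(4, 5): arr[4]=17 > arr[5]=5
(4, 6): arr[4]=17 > arr[6]=11
(4, 7): arr[4]=17 > arr[7]=12

Total inversions: 12

The array has 12 inversion(s): (0,1), (0,3), (0,5), (1,3), (1,5), (2,3), (2,5), (2,6), (2,7), (4,5), (4,6), (4,7). Each pair (i,j) satisfies i < j and arr[i] > arr[j].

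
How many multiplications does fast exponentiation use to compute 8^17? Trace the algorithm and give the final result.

Computing 8^17 by squaring (build up from 8^1; each line after the first costs one multiplication):

8^1 = 8
8^2 = (8^1)^2 = 8^2 = 64
8^4 = (8^2)^2 = 64^2 = 4096
8^8 = (8^4)^2 = 4096^2 = 16777216
8^16 = (8^8)^2 = 16777216^2 = 281474976710656
8^17 = 8 * 8^16 = 8 * 281474976710656 = 2251799813685248

Result: 2251799813685248
Multiplications needed: 5 (5 lines after 8^1)

8^17 = 2251799813685248. Using exponentiation by squaring, this requires 5 multiplications. The key idea: if the exponent is even, square the half-power; if odd, multiply by the base once.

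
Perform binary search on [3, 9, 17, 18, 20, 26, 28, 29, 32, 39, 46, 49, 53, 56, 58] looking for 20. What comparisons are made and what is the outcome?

Binary search for 20 in [3, 9, 17, 18, 20, 26, 28, 29, 32, 39, 46, 49, 53, 56, 58]:

lo=0, hi=14, mid=7, arr[mid]=29 -> 29 > 20, search left half
lo=0, hi=6, mid=3, arr[mid]=18 -> 18 < 20, search right half
lo=4, hi=6, mid=5, arr[mid]=26 -> 26 > 20, search left half
lo=4, hi=4, mid=4, arr[mid]=20 -> Found target at index 4!

Binary search finds 20 at index 4 after 4 comparisons. The search repeatedly halves the search space by comparing with the middle element.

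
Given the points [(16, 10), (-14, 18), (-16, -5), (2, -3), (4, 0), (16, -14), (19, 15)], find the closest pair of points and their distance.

Computing all pairwise distances among 7 points:

d((16, 10), (-14, 18)) = 31.0483
d((16, 10), (-16, -5)) = 35.3412
d((16, 10), (2, -3)) = 19.105
d((16, 10), (4, 0)) = 15.6205
d((16, 10), (16, -14)) = 24.0
d((16, 10), (19, 15)) = 5.831
d((-14, 18), (-16, -5)) = 23.0868
d((-14, 18), (2, -3)) = 26.4008
d((-14, 18), (4, 0)) = 25.4558
d((-14, 18), (16, -14)) = 43.8634
d((-14, 18), (19, 15)) = 33.1361
d((-16, -5), (2, -3)) = 18.1108
d((-16, -5), (4, 0)) = 20.6155
d((-16, -5), (16, -14)) = 33.2415
d((-16, -5), (19, 15)) = 40.3113
d((2, -3), (4, 0)) = 3.6056 <-- minimum
d((2, -3), (16, -14)) = 17.8045
d((2, -3), (19, 15)) = 24.7588
d((4, 0), (16, -14)) = 18.4391
d((4, 0), (19, 15)) = 21.2132
d((16, -14), (19, 15)) = 29.1548

Closest pair: (2, -3) and (4, 0) with distance 3.6056

The closest pair is (2, -3) and (4, 0) with Euclidean distance 3.6056. For 7 points, brute-force pairwise comparison is shown above. For large n, the divide-and-conquer algorithm (sort by x, recurse on halves, check the dividing strip) achieves O(n log n).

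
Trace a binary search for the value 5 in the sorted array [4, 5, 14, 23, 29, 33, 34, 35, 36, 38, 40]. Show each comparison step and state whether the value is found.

Binary search for 5 in [4, 5, 14, 23, 29, 33, 34, 35, 36, 38, 40]:

lo=0, hi=10, mid=5, arr[mid]=33 -> 33 > 5, search left half
lo=0, hi=4, mid=2, arr[mid]=14 -> 14 > 5, search left half
lo=0, hi=1, mid=0, arr[mid]=4 -> 4 < 5, search right half
lo=1, hi=1, mid=1, arr[mid]=5 -> Found target at index 1!

Binary search finds 5 at index 1 after 4 comparisons. The search repeatedly halves the search space by comparing with the middle element.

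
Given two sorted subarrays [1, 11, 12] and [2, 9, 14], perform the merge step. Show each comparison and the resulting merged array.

Merging process:

Compare 1 vs 2: take 1 from left. Merged: [1]
Compare 11 vs 2: take 2 from right. Merged: [1, 2]
Compare 11 vs 9: take 9 from right. Merged: [1, 2, 9]
Compare 11 vs 14: take 11 from left. Merged: [1, 2, 9, 11]
Compare 12 vs 14: take 12 from left. Merged: [1, 2, 9, 11, 12]
Append remaining from right: [14]. Merged: [1, 2, 9, 11, 12, 14]

Final merged array: [1, 2, 9, 11, 12, 14]
Total comparisons: 5

The merged array is [1, 2, 9, 11, 12, 14], requiring 5 comparisons. The merge step runs in O(n) time where n is the total number of elements.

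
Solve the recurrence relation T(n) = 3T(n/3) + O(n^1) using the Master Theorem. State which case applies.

Master Theorem for T(n) = 3T(n/3) + O(n^1):

a = 3, b = 3, c = 1
log_b(a) = log_3(3) = 1.0000

Case 2: c = 1 = log_3(3) = 1.0000
T(n) = O(n^1 log n) = O(n log n)

For T(n) = 3T(n/3) + O(n^1): log_3(3) = 1.0000. This is Case 2 of the Master Theorem (c = log_b(a), equal work at all levels), giving O(n log n).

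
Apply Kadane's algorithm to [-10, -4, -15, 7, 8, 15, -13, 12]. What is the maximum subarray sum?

Using Kadane's algorithm on [-10, -4, -15, 7, 8, 15, -13, 12]:

Scanning through the array:
Position 1 (value -4): max_ending_here = -4, max_so_far = -4
Position 2 (value -15): max_ending_here = -15, max_so_far = -4
Position 3 (value 7): max_ending_here = 7, max_so_far = 7
Position 4 (value 8): max_ending_here = 15, max_so_far = 15
Position 5 (value 15): max_ending_here = 30, max_so_far = 30
Position 6 (value -13): max_ending_here = 17, max_so_far = 30
Position 7 (value 12): max_ending_here = 29, max_so_far = 30

Maximum subarray: [7, 8, 15]
Maximum sum: 30

The maximum subarray is [7, 8, 15] with sum 30. This subarray runs from index 3 to index 5.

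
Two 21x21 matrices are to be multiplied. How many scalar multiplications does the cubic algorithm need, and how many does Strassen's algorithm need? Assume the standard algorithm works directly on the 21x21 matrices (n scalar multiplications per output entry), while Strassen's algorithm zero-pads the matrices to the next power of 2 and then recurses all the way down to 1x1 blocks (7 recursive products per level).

Matrix multiplication for 21x21 matrices:

Strassen's algorithm requires power-of-2 dimensions. Pad 21x21 to 32x32 (next power of 2).

Standard algorithm: 21^3 = 9261 multiplications
Strassen's algorithm: 7^(log2(32)) = 7^5 = 16807 multiplications
Difference: 9261 - 16807 = -7546 (Strassen uses MORE here due to padding overhead — for small or just-over-power-of-2 n, padding can outweigh the per-level savings)

Standard: 9261 multiplications (21^3). Strassen: 16807 multiplications (7^5, after padding to 32x32). Strassen reduces 8 recursive multiplications to 7 at each level.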